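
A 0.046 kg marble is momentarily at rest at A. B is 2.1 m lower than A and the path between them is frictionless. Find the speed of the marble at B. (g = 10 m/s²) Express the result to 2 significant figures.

v = 6.5 m/s

Mechanical energy is conserved (no friction): mgh = ½mv²
v = √(2gh) = √(2 × 10 × 2.1) = √42.000 = 6.481 m/s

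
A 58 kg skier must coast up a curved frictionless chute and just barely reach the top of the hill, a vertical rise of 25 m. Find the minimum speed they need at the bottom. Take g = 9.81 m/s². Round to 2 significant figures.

v = 22 m/s

At the top they are momentarily at rest, so all KE converts to PE: ½mv² = mgh
v = √(2gh) = √(2 × 9.81 × 25) = 22.15 m/s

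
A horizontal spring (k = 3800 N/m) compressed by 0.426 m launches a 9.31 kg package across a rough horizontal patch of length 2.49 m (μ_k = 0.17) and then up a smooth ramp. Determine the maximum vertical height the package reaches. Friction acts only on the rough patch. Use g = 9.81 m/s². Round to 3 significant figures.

Spring energy: E₀ = ½kx² = ½(3800)(0.426)² = 344.80 J
Friction: W_f = μ_k mg d = (0.17)(9.31)(9.81)(2.49) = 38.66 J
Energy at base of ramp: E = 344.80 − 38.66 = 306.14 J
At max height all remaining energy is PE: mgh = E ⇒ h = E/(mg) = 306.14/(9.31 × 9.81) = 3.352 m

h = 3.35 m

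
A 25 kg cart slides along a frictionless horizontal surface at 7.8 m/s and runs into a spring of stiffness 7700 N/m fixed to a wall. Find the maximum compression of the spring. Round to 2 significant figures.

At max compression the cart is momentarily at rest: ½mv² = ½kx²
x = v√(m/k) = 7.8 × √(25/7700) = 0.4444 m

x = 0.44 m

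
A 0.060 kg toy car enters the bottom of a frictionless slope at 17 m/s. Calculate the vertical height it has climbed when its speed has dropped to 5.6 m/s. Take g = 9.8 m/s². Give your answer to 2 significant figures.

h = 13 m

Energy balance between the two points: ½mv₁² = ½mv₂² + mgh
h = (v₁² − v₂²)/(2g) = (17² − 5.6²)/(2 × 9.8) = 13.14 m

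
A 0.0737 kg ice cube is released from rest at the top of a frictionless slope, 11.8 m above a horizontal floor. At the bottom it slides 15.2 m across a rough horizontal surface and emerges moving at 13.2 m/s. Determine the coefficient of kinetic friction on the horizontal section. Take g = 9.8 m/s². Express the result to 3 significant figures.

μ_k = 0.191

Applying the work–energy principle:
mgh = ½mv² + μ_k m g d
mgh = 8.5227 J; ½mv² = 6.4207 J
W_f = 8.5227 − 6.4207 = 2.102 J
μ_k = W_f/(mg·d) = 2.102/(0.7223 × 15.2) = 0.1915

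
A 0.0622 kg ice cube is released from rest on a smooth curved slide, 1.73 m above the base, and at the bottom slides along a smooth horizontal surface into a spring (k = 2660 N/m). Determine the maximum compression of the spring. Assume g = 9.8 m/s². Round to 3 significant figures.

Energy conservation (no friction) from release to max compression: mgh = ½kx²
x = √(2mgh/k) = √(2 × 0.0622 × 9.8 × 1.73 / 2660) = 0.02816 m

x = 0.0282 m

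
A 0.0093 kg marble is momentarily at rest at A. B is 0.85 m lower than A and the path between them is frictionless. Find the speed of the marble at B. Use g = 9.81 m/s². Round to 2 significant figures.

v = 4.1 m/s

Energy conservation between the two points: mgh = ½mv²
v = √(2gh) = √(2 × 9.81 × 0.85) = √16.677 = 4.084 m/s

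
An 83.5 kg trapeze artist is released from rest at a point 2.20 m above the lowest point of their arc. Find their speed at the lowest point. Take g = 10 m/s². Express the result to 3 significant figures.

v = 6.63 m/s

By conservation of mechanical energy, mgh = ½mv²
v = √(2gh) = √(2 × 10 × 2.20) = √44.000 = 6.633 m/s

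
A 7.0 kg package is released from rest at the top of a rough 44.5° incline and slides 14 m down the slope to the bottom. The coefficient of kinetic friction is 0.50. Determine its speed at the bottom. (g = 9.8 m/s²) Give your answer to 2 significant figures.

Energy: mgh = ½mv² + W_f, with h = L sinθ and W_f = μ_k (mg cosθ) L
mgh = mgL sinθ = (7.0)(9.8)(14)sin44.5° = 673.15 J
W_f = μ_k mg cosθ · L = (0.50)(7.0)(9.8)cos44.5°·14 = 342.5 J
½mv² = 673.15 − 342.5 = 330.65 J
v = √(2 × 330.65/7.0) = 9.720 m/s

v = 9.7 m/s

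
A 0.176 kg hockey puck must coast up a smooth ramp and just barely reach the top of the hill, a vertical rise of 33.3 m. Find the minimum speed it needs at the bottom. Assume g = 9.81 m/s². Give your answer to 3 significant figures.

At the top it is momentarily at rest, so all KE converts to PE: ½mv² = mgh
v = √(2gh) = √(2 × 9.81 × 33.3) = 25.56 m/s

v = 25.6 m/s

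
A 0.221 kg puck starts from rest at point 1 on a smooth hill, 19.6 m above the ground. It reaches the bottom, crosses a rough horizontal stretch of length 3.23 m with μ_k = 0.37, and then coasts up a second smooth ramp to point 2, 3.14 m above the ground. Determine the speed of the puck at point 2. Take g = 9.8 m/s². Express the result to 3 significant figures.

Energy at 1: mgh₁ = (0.221)(9.8)(19.6) = 42.450 J
Friction loss: W_f = μ_k mg d = 2.588 J
At 2: ½mv² + mgh₂ = mgh₁ − W_f
½mv² = 42.450 − 2.588 − 6.8006 = 33.061 J
v = √(2 × 33.061/0.221) = 17.30 m/s

v = 17.3 m/s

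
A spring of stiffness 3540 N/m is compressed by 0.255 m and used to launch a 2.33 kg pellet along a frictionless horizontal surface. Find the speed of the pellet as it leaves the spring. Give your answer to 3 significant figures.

v = 9.94 m/s

The pellet leaves the spring when the spring is at natural length, so ½kx² = ½mv²
v = x√(k/m) = 0.255 × √(3540/2.33) = 9.939 m/s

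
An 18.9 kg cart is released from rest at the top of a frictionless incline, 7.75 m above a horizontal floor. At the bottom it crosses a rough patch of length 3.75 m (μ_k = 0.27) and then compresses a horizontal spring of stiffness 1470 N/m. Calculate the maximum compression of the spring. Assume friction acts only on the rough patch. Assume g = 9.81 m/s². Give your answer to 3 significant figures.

x = 1.30 m

Initial energy: E₁ = mgh = (18.9)(9.81)(7.75) = 1436.9 J
Friction removes W_f = μ_k mg d = (0.27)(18.9)(9.81)(3.75) = 187.7 J
Energy reaching the spring: E = 1436.9 − 187.7 = 1249.2 J
At max compression ½kx² = E ⇒ x = √(2E/k) = √(2 × 1249.2/1470) = 1.304 m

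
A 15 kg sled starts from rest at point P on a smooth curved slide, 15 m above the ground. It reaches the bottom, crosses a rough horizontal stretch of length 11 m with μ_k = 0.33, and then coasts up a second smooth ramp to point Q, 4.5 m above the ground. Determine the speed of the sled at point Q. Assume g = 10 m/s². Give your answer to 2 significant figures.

Energy at P: mgh₁ = (15)(10)(15) = 2250.0 J
Friction loss: W_f = μ_k mg d = 544.5 J
At Q: ½mv² + mgh₂ = mgh₁ − W_f
½mv² = 2250.0 − 544.5 − 675.00 = 1030.5 J
v = √(2 × 1030.5/15) = 11.72 m/s

v = 12 m/s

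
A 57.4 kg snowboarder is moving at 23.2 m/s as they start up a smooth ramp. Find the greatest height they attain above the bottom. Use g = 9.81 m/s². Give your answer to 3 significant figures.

h = 27.4 m

By energy conservation, ½mv² = mgh
h = v²/(2g) = 23.2²/(2 × 9.81) = 27.43 m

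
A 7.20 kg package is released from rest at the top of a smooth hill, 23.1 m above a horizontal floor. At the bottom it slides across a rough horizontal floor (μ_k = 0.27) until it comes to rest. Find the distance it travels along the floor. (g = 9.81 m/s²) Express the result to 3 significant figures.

Applying the work–energy principle:
At rest all PE has been dissipated by friction: mgh = μ_k m g d
d = h/μ_k = 23.1/0.27 = 85.56 m

d = 85.6 m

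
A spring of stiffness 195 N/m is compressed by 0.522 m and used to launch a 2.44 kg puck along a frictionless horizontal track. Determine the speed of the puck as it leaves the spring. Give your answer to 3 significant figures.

Spring PE converts entirely to kinetic energy: ½kx² = ½mv²
v = x√(k/m) = 0.522 × √(195/2.44) = 4.667 m/s

v = 4.67 m/s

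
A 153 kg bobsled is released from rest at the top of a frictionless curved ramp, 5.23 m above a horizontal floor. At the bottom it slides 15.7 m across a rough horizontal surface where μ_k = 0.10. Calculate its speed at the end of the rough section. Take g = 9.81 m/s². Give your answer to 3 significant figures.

Energy at the top = energy at the end + work done against friction:
mgh = ½mv² + μ_k m g d
W_f = μ_k mg d = (0.10)(153)(9.81)(15.7) = 2356 J
½mv² = mgh − W_f = 7849.9 − 2356 = 5493.4 J
v = √(2 × 5493.4/153) = 8.474 m/s

v = 8.47 m/s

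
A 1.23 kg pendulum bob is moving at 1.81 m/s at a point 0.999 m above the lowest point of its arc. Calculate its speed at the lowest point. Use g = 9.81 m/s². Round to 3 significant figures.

v = 4.78 m/s

Energy conservation between the two points: ½mv₀² + mgh = ½mv²
v² = v₀² + 2gh = (1.81)² + 2(9.81)(0.999) = 22.876
v = √22.876 = 4.783 m/s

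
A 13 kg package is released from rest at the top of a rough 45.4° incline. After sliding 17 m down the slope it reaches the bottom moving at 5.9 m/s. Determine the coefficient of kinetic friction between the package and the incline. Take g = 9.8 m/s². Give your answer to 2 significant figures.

The energy dissipated by friction is the PE lost minus the KE gained:
mgL sinθ = 1542.1 J; ½mv² = 226.27 J
W_f = 1542.1 − 226.27 = 1316 J
μ_k = W_f/(mg cosθ · L) = 1316/(89.45 × 17) = 0.8653

μ_k = 0.87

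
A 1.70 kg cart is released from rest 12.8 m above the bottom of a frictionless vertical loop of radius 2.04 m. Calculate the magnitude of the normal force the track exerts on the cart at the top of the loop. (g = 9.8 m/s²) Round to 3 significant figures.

Energy from release to top (height 2r): mgh = ½mv_top² + mg(2r)
v_top² = 2g(h − 2r) = 2(9.8)(12.8 − 4.080) = 170.91 m²/s²
At the top, both N and weight point toward the centre: N + mg = mv_top²/r
N = m(v_top²/r − g) = 1.70(170.91/2.04 − 9.8) = 125.8 N

N = 126 N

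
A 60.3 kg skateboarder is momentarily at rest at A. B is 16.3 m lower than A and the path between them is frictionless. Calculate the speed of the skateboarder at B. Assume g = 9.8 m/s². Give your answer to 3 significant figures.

v = 17.9 m/s

Equating total energy at the two states: mgh = ½mv²
The mass cancels from both sides.
v = √(2gh) = √(2 × 9.8 × 16.3) = √319.48 = 17.87 m/s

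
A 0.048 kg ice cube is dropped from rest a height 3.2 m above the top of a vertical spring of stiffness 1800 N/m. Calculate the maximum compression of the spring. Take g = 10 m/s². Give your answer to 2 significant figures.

x = 0.042 m

Measuring PE from the top of the relaxed spring, at max compression the cube has dropped H + x with zero KE, so:
mg(H + x) = ½kx²
½(1800)x² − (0.048)(10)x − (0.048)(10)(3.2) = 0
900.0x² − 0.4800x − 1.536 = 0
x = [0.4800 + √(0.2304 + 5529.6)]/(2 × 900.0) = 0.04158 m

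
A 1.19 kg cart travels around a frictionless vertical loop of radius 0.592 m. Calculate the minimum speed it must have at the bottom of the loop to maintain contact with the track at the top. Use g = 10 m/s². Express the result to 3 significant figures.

v = 5.44 m/s

At the top: mg = mv_top²/r ⇒ v_top² = gr = 5.920 m²/s²
Energy from bottom to top (height 2r): ½mv_bot² = ½mv_top² + mg(2r)
v_bot² = gr + 4gr = 5gr = 29.60
v_bot = √(5gr) = 5.441 m/s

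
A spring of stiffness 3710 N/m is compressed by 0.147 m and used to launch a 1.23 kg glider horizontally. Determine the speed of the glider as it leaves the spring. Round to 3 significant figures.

v = 8.07 m/s

The glider leaves the spring when the spring is at natural length, so ½kx² = ½mv²
v = x√(k/m) = 0.147 × √(3710/1.23) = 8.073 m/s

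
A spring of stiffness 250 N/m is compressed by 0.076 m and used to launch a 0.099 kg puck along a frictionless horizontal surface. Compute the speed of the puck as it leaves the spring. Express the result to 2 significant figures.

The puck leaves the spring when the spring is at natural length, so ½kx² = ½mv²
v = x√(k/m) = 0.076 × √(250/0.099) = 3.819 m/s

v = 3.8 m/s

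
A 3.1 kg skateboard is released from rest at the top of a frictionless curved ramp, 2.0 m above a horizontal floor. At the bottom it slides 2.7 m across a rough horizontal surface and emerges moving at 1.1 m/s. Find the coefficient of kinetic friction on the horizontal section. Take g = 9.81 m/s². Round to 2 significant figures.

μ_k = 0.72

Energy bookkeeping (friction removes W_f = μ_k N d):
mgh = ½mv² + μ_k m g d
mgh = 60.822 J; ½mv² = 1.8755 J
W_f = 60.822 − 1.8755 = 58.95 J
μ_k = W_f/(mg·d) = 58.95/(30.41 × 2.7) = 0.7179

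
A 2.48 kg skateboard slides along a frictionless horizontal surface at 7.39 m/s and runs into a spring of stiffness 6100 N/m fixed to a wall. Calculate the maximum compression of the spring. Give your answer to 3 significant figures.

All KE is stored as spring PE at maximum compression: ½mv² = ½kx²
x = v√(m/k) = 7.39 × √(2.48/6100) = 0.1490 m

x = 0.149 m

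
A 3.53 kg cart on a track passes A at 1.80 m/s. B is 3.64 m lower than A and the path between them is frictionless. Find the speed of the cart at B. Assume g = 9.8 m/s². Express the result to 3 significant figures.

By conservation of mechanical energy, ½mv₀² + mgh = ½mv²
v² = v₀² + 2gh = (1.80)² + 2(9.8)(3.64) = 74.584
v = √74.584 = 8.636 m/s

v = 8.64 m/s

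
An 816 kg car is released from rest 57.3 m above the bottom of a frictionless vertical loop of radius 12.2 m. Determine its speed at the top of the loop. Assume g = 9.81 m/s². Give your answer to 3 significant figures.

v = 25.4 m/s

Energy conservation: mgh = ½mv_top² + mg(2r)
v_top² = 2g(h − 2r) = 2(9.81)(57.3 − 24.40) = 645.5
v_top = 25.41 m/s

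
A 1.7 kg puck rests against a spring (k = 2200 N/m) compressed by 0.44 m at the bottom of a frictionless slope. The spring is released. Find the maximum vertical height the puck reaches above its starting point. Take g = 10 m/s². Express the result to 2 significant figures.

At maximum height the puck is at rest, so ½kx² = mgh
h = kx²/(2mg) = (2200)(0.44)²/(2 × 1.7 × 10) = 12.53 m

h = 13 m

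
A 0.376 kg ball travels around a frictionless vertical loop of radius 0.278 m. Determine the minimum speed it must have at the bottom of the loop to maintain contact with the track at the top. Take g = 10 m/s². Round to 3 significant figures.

At the top: mg = mv_top²/r ⇒ v_top² = gr = 2.780 m²/s²
Energy from bottom to top (height 2r): ½mv_bot² = ½mv_top² + mg(2r)
v_bot² = gr + 4gr = 5gr = 13.90
v_bot = √(5gr) = 3.728 m/s

v = 3.73 m/s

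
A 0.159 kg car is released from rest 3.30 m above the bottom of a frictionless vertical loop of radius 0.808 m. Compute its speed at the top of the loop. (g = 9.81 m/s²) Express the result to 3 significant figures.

Energy conservation: mgh = ½mv_top² + mg(2r)
v_top² = 2g(h − 2r) = 2(9.81)(3.30 − 1.616) = 33.04
v_top = 5.748 m/s

v = 5.75 m/s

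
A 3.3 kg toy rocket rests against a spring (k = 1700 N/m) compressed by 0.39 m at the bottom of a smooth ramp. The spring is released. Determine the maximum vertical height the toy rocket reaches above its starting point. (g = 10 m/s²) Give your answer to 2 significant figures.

h = 3.9 m

Energy conservation from release to the highest point: ½kx² = mgh
h = kx²/(2mg) = (1700)(0.39)²/(2 × 3.3 × 10) = 3.918 m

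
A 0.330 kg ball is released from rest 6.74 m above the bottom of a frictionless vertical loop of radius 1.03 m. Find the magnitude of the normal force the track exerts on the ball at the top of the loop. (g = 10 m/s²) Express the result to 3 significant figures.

Energy from release to top (height 2r): mgh = ½mv_top² + mg(2r)
v_top² = 2g(h − 2r) = 2(10)(6.74 − 2.060) = 93.600 m²/s²
At the top, both N and weight point toward the centre: N + mg = mv_top²/r
N = m(v_top²/r − g) = 0.330(93.600/1.03 − 10) = 26.69 N

N = 26.7 N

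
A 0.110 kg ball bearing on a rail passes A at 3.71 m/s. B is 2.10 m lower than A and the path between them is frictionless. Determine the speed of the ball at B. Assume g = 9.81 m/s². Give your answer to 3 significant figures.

v = 7.41 m/s

Energy conservation between the two points: ½mv₀² + mgh = ½mv²
v² = v₀² + 2gh = (3.71)² + 2(9.81)(2.10) = 54.966
v = √54.966 = 7.414 m/s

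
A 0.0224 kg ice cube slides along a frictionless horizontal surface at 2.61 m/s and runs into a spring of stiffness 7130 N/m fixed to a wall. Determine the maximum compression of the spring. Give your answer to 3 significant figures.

x = 0.00463 m

At max compression the cube is momentarily at rest: ½mv² = ½kx²
x = v√(m/k) = 2.61 × √(0.0224/7130) = 0.004626 m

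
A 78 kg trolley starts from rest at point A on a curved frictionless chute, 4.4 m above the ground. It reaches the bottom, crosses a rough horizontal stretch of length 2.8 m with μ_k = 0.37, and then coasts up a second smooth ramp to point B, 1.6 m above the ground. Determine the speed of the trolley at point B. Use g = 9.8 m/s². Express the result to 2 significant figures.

v = 5.9 m/s

Energy at A: mgh₁ = (78)(9.8)(4.4) = 3363.4 J
Friction loss: W_f = μ_k mg d = 791.9 J
At B: ½mv² + mgh₂ = mgh₁ − W_f
½mv² = 3363.4 − 791.9 − 1223.0 = 1348.4 J
v = √(2 × 1348.4/78) = 5.880 m/s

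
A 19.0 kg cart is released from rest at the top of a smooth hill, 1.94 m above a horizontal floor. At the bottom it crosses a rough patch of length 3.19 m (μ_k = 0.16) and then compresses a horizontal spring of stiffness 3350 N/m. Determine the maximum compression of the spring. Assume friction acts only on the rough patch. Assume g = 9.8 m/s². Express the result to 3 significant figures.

x = 0.399 m

Initial energy: E₁ = mgh = (19.0)(9.8)(1.94) = 361.23 J
Friction removes W_f = μ_k mg d = (0.16)(19.0)(9.8)(3.19) = 95.04 J
Energy reaching the spring: E = 361.23 − 95.04 = 266.19 J
At max compression ½kx² = E ⇒ x = √(2E/k) = √(2 × 266.19/3350) = 0.3986 m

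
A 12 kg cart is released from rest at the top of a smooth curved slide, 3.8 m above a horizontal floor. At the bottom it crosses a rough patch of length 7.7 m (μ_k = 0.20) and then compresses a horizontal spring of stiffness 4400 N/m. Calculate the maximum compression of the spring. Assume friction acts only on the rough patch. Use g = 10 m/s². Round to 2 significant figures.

Initial energy: E₁ = mgh = (12)(10)(3.8) = 456.00 J
Friction removes W_f = μ_k mg d = (0.20)(12)(10)(7.7) = 184.8 J
Energy reaching the spring: E = 456.00 − 184.8 = 271.20 J
At max compression ½kx² = E ⇒ x = √(2E/k) = √(2 × 271.20/4400) = 0.3511 m

x = 0.35 m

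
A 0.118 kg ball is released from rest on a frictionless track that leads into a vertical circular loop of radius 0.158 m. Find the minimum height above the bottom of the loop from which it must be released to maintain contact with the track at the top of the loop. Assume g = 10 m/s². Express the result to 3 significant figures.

h = 0.395 m

At the top, for minimum speed gravity alone supplies the centripetal force: mg = mv_top²/r ⇒ v_top² = gr = 1.580 m²/s²
Energy conservation from release height h to the top (height 2r): mgh = ½mv_top² + mg(2r)
h = v_top²/(2g) + 2r = r/2 + 2r = 5r/2 = 0.3950 m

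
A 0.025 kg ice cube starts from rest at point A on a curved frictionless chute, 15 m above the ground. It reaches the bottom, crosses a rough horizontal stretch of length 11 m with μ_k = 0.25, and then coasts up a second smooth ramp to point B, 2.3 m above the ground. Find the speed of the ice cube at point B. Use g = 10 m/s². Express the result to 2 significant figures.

v = 14 m/s

Energy at A: mgh₁ = (0.025)(10)(15) = 3.7500 J
Friction loss: W_f = μ_k mg d = 0.6875 J
At B: ½mv² + mgh₂ = mgh₁ − W_f
½mv² = 3.7500 − 0.6875 − 0.57500 = 2.4875 J
v = √(2 × 2.4875/0.025) = 14.11 m/s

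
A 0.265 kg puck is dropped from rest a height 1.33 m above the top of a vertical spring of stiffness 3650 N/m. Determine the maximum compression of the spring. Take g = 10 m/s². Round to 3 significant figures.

Measuring PE from the top of the relaxed spring, at max compression the puck has dropped H + x with zero KE, so:
mg(H + x) = ½kx²
½(3650)x² − (0.265)(10)x − (0.265)(10)(1.33) = 0
1825x² − 2.650x − 3.525 = 0
x = [2.650 + √(7.023 + 25729)]/(2 × 1825) = 0.04468 m

x = 0.0447 m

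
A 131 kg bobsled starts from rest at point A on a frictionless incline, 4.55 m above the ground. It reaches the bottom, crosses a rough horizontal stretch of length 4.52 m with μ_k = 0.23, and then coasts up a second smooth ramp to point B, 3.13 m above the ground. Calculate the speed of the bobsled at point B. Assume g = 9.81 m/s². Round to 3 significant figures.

v = 2.73 m/s

Energy at A: mgh₁ = (131)(9.81)(4.55) = 5847.3 J
Friction loss: W_f = μ_k mg d = 1336 J
At B: ½mv² + mgh₂ = mgh₁ − W_f
½mv² = 5847.3 − 1336 − 4022.4 = 488.86 J
v = √(2 × 488.86/131) = 2.732 m/s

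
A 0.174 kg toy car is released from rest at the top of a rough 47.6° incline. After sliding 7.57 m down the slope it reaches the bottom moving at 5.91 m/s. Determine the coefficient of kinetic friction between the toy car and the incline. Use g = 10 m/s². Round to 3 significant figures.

μ_k = 0.753

mgh = ½mv² + μ_k (mg cosθ) L, with h = L sinθ
mgL sinθ = 9.7268 J; ½mv² = 3.0387 J
W_f = 9.7268 − 3.0387 = 6.688 J
μ_k = W_f/(mg cosθ · L) = 6.688/(1.173 × 7.57) = 0.7530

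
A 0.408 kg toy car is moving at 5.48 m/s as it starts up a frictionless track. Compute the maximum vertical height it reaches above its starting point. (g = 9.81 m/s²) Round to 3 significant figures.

By energy conservation, ½mv² = mgh
h = v²/(2g) = 5.48²/(2 × 9.81) = 1.531 m

h = 1.53 m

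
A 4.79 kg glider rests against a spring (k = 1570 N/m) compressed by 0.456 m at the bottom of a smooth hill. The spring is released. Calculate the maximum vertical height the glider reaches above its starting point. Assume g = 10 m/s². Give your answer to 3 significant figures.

At maximum height the glider is at rest, so ½kx² = mgh
h = kx²/(2mg) = (1570)(0.456)²/(2 × 4.79 × 10) = 3.408 m

h = 3.41 m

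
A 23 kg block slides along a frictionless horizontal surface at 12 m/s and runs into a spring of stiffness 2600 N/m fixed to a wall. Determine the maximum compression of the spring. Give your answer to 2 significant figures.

x = 1.1 m

Conservation of energy between contact and max compression: ½mv² = ½kx²
x = v√(m/k) = 12 × √(23/2600) = 1.129 m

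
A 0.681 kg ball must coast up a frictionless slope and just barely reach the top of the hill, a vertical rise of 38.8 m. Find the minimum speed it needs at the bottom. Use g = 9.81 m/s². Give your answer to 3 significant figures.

v = 27.6 m/s

At the top it is momentarily at rest, so all KE converts to PE: ½mv² = mgh
v = √(2gh) = √(2 × 9.81 × 38.8) = 27.59 m/s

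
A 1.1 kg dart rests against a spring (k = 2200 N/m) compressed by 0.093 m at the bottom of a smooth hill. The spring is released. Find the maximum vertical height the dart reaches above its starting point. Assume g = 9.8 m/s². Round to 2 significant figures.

At maximum height the dart is at rest, so ½kx² = mgh
h = kx²/(2mg) = (2200)(0.093)²/(2 × 1.1 × 9.8) = 0.8826 m

h = 0.88 m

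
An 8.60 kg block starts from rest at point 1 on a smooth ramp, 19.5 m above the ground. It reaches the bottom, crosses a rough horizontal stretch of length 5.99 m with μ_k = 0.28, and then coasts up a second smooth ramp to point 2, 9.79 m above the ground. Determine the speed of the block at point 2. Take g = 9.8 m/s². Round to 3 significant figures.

v = 12.5 m/s

Energy at 1: mgh₁ = (8.60)(9.8)(19.5) = 1643.5 J
Friction loss: W_f = μ_k mg d = 141.4 J
At 2: ½mv² + mgh₂ = mgh₁ − W_f
½mv² = 1643.5 − 141.4 − 825.10 = 677.00 J
v = √(2 × 677.00/8.60) = 12.55 m/s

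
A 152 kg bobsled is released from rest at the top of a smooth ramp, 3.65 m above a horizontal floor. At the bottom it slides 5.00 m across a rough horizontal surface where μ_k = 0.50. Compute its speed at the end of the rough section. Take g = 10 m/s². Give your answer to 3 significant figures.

Energy at the top = energy at the end + work done against friction:
mgh = ½mv² + μ_k m g d
W_f = μ_k mg d = (0.50)(152)(10)(5.00) = 3800 J
½mv² = mgh − W_f = 5548.0 − 3800 = 1748.0 J
v = √(2 × 1748.0/152) = 4.796 m/s

v = 4.80 m/s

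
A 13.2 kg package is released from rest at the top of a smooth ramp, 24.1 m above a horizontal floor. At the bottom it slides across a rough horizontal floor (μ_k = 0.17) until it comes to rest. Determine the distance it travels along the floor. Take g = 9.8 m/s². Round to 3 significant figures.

Energy at the top = energy at the end + work done against friction:
At rest all PE has been dissipated by friction: mgh = μ_k m g d
d = h/μ_k = 24.1/0.17 = 141.8 m

d = 142 m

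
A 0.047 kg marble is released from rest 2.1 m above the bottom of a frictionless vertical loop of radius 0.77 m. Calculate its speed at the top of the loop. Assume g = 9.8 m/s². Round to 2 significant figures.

Energy conservation: mgh = ½mv_top² + mg(2r)
v_top² = 2g(h − 2r) = 2(9.8)(2.1 − 1.540) = 10.98
v_top = 3.313 m/s

v = 3.3 m/s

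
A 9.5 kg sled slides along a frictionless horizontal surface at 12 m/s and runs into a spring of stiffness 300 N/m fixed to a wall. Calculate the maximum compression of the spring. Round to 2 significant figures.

Conservation of energy between contact and max compression: ½mv² = ½kx²
x = v√(m/k) = 12 × √(9.5/300) = 2.135 m

x = 2.1 m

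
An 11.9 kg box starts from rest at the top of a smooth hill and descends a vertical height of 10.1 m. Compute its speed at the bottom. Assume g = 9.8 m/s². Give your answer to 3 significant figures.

v = 14.1 m/s

By conservation of mechanical energy, mgh = ½mv²
v = √(2gh) = √(2 × 9.8 × 10.1) = √197.96 = 14.07 m/s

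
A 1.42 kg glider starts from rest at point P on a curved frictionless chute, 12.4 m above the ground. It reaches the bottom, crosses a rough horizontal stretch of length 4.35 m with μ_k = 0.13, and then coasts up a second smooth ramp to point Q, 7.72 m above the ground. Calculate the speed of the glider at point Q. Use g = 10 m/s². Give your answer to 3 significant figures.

v = 9.07 m/s

Energy at P: mgh₁ = (1.42)(10)(12.4) = 176.08 J
Friction loss: W_f = μ_k mg d = 8.030 J
At Q: ½mv² + mgh₂ = mgh₁ − W_f
½mv² = 176.08 − 8.030 − 109.62 = 58.426 J
v = √(2 × 58.426/1.42) = 9.071 m/s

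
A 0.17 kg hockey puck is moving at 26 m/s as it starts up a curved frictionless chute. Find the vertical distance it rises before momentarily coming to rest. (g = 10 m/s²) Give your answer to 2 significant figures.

Setting KE at the bottom equal to PE gained: ½mv² = mgh
h = v²/(2g) = 26²/(2 × 10) = 33.80 m

h = 34 m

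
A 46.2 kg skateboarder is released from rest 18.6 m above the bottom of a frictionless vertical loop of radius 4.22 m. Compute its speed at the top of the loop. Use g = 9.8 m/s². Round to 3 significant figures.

Energy conservation: mgh = ½mv_top² + mg(2r)
v_top² = 2g(h − 2r) = 2(9.8)(18.6 − 8.440) = 199.1
v_top = 14.11 m/s

v = 14.1 m/s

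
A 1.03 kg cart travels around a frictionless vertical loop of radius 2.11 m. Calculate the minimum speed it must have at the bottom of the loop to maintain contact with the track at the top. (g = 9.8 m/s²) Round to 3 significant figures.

v = 10.2 m/s

At the top: mg = mv_top²/r ⇒ v_top² = gr = 20.68 m²/s²
Energy from bottom to top (height 2r): ½mv_bot² = ½mv_top² + mg(2r)
v_bot² = gr + 4gr = 5gr = 103.4
v_bot = √(5gr) = 10.17 m/s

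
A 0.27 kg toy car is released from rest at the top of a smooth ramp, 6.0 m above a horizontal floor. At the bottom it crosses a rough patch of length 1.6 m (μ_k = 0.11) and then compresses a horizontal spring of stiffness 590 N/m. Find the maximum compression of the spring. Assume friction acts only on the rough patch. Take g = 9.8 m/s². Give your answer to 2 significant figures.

Initial energy: E₁ = mgh = (0.27)(9.8)(6.0) = 15.876 J
Friction removes W_f = μ_k mg d = (0.11)(0.27)(9.8)(1.6) = 0.4657 J
Energy reaching the spring: E = 15.876 − 0.4657 = 15.410 J
At max compression ½kx² = E ⇒ x = √(2E/k) = √(2 × 15.410/590) = 0.2286 m

x = 0.23 m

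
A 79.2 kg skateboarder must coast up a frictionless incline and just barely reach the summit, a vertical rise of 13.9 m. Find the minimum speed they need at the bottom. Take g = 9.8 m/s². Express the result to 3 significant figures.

At the top they are momentarily at rest, so all KE converts to PE: ½mv² = mgh
v = √(2gh) = √(2 × 9.8 × 13.9) = 16.51 m/s

v = 16.5 m/s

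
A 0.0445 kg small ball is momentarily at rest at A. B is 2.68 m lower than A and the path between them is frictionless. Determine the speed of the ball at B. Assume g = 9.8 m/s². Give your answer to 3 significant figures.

Equating total energy at the two states: mgh = ½mv²
v = √(2gh) = √(2 × 9.8 × 2.68) = √52.528 = 7.248 m/s

v = 7.25 m/s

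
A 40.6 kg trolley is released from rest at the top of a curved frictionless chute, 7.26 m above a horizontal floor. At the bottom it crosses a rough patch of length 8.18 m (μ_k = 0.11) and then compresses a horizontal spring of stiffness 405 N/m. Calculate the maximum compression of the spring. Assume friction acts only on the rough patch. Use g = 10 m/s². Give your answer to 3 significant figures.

x = 3.57 m

Initial energy: E₁ = mgh = (40.6)(10)(7.26) = 2947.6 J
Friction removes W_f = μ_k mg d = (0.11)(40.6)(10)(8.18) = 365.3 J
Energy reaching the spring: E = 2947.6 − 365.3 = 2582.2 J
At max compression ½kx² = E ⇒ x = √(2E/k) = √(2 × 2582.2/405) = 3.571 m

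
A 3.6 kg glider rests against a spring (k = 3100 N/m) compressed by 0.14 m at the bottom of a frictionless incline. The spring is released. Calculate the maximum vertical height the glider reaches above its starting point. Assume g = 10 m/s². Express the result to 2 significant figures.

h = 0.84 m

All spring PE becomes gravitational PE at the highest point: ½kx² = mgh
h = kx²/(2mg) = (3100)(0.14)²/(2 × 3.6 × 10) = 0.8439 m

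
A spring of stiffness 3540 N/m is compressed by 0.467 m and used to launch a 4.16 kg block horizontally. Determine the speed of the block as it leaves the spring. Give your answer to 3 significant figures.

v = 13.6 m/s

Conservation of energy: ½kx² = ½mv²
v = x√(k/m) = 0.467 × √(3540/4.16) = 13.62 m/s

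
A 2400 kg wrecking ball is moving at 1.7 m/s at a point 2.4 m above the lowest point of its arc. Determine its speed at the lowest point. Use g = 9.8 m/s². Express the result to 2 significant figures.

Mechanical energy is conserved (no friction): ½mv₀² + mgh = ½mv²
v² = v₀² + 2gh = (1.7)² + 2(9.8)(2.4) = 49.930
v = √49.930 = 7.066 m/s

v = 7.1 m/s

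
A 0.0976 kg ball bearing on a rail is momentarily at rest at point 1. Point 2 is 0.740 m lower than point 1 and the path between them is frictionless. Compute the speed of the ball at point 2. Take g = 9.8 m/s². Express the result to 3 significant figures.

Energy conservation between the two points: mgh = ½mv²
The mass cancels from both sides.
v = √(2gh) = √(2 × 9.8 × 0.740) = √14.504 = 3.808 m/s

v = 3.81 m/s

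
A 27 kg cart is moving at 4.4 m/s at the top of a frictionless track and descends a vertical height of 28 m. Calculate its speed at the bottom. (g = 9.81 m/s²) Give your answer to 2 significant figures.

v = 24 m/s

By conservation of mechanical energy, ½mv₀² + mgh = ½mv²
v² = v₀² + 2gh = (4.4)² + 2(9.81)(28) = 568.72
v = √568.72 = 23.85 m/s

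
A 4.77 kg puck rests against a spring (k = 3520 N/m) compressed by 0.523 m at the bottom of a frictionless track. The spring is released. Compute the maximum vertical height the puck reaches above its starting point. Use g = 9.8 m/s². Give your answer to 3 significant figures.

h = 10.3 m

All spring PE becomes gravitational PE at the highest point: ½kx² = mgh
h = kx²/(2mg) = (3520)(0.523)²/(2 × 4.77 × 9.8) = 10.30 m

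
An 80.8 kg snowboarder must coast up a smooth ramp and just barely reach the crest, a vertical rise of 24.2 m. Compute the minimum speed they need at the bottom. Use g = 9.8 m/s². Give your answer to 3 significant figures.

v = 21.8 m/s

At the top they are momentarily at rest, so all KE converts to PE: ½mv² = mgh
v = √(2gh) = √(2 × 9.8 × 24.2) = 21.78 m/s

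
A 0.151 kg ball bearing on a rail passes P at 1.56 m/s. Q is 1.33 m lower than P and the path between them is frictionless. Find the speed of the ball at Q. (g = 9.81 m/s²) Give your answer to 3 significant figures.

Energy conservation between the two points: ½mv₀² + mgh = ½mv²
The mass cancels from both sides.
v² = v₀² + 2gh = (1.56)² + 2(9.81)(1.33) = 28.528
v = √28.528 = 5.341 m/s

v = 5.34 m/s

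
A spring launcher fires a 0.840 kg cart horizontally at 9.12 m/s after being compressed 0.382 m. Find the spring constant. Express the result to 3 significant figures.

½kx² = ½mv²
k = mv²/x² = (0.840)(9.12)²/(0.382)² = 478.8 N/m

k = 479 N/m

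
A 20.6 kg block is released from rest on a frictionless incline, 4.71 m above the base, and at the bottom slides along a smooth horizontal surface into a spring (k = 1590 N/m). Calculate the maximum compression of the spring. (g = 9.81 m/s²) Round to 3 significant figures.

Energy conservation (no friction) from release to max compression: mgh = ½kx²
x = √(2mgh/k) = √(2 × 20.6 × 9.81 × 4.71 / 1590) = 1.094 m

x = 1.09 m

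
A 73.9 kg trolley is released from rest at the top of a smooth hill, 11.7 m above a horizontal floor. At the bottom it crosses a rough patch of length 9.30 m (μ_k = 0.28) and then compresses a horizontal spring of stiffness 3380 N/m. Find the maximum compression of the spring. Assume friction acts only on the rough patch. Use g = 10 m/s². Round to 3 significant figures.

x = 1.99 m

Initial energy: E₁ = mgh = (73.9)(10)(11.7) = 8646.3 J
Friction removes W_f = μ_k mg d = (0.28)(73.9)(10)(9.30) = 1924 J
Energy reaching the spring: E = 8646.3 − 1924 = 6721.9 J
At max compression ½kx² = E ⇒ x = √(2E/k) = √(2 × 6721.9/3380) = 1.994 m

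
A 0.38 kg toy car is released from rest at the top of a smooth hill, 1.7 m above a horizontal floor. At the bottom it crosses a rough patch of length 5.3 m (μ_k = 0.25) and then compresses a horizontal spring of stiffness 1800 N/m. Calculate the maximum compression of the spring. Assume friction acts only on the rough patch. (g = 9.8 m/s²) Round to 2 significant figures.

Initial energy: E₁ = mgh = (0.38)(9.8)(1.7) = 6.3308 J
Friction removes W_f = μ_k mg d = (0.25)(0.38)(9.8)(5.3) = 4.934 J
Energy reaching the spring: E = 6.3308 − 4.934 = 1.3965 J
At max compression ½kx² = E ⇒ x = √(2E/k) = √(2 × 1.3965/1800) = 0.03939 m

x = 0.039 m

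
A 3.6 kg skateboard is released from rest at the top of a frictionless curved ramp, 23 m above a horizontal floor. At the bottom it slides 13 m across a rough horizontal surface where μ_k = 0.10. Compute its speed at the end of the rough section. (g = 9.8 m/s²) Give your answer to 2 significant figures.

Energy bookkeeping (friction removes W_f = μ_k N d):
mgh = ½mv² + μ_k m g d
W_f = μ_k mg d = (0.10)(3.6)(9.8)(13) = 45.86 J
½mv² = mgh − W_f = 811.44 − 45.86 = 765.58 J
v = √(2 × 765.58/3.6) = 20.62 m/s

v = 21 m/s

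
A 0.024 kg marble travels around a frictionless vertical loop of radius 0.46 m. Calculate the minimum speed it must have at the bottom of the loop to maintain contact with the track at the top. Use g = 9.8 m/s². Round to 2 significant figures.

v = 4.7 m/s

At the top: mg = mv_top²/r ⇒ v_top² = gr = 4.508 m²/s²
Energy from bottom to top (height 2r): ½mv_bot² = ½mv_top² + mg(2r)
v_bot² = gr + 4gr = 5gr = 22.54
v_bot = √(5gr) = 4.748 m/s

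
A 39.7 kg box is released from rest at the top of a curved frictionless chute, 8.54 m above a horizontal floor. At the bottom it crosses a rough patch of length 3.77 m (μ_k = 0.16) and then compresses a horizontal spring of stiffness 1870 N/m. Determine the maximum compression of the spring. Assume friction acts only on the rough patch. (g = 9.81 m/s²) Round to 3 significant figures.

x = 1.82 m

Initial energy: E₁ = mgh = (39.7)(9.81)(8.54) = 3326.0 J
Friction removes W_f = μ_k mg d = (0.16)(39.7)(9.81)(3.77) = 234.9 J
Energy reaching the spring: E = 3326.0 − 234.9 = 3091.0 J
At max compression ½kx² = E ⇒ x = √(2E/k) = √(2 × 3091.0/1870) = 1.818 m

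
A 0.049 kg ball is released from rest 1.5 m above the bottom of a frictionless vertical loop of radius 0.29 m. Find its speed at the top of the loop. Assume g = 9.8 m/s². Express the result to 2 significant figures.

v = 4.2 m/s

Energy conservation: mgh = ½mv_top² + mg(2r)
v_top² = 2g(h − 2r) = 2(9.8)(1.5 − 0.5800) = 18.03
v_top = 4.246 m/s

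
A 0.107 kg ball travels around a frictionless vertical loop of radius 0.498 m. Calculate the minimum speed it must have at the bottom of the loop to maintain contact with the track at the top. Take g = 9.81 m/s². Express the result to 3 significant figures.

At the top: mg = mv_top²/r ⇒ v_top² = gr = 4.885 m²/s²
Energy from bottom to top (height 2r): ½mv_bot² = ½mv_top² + mg(2r)
v_bot² = gr + 4gr = 5gr = 24.43
v_bot = √(5gr) = 4.942 m/s

v = 4.94 m/s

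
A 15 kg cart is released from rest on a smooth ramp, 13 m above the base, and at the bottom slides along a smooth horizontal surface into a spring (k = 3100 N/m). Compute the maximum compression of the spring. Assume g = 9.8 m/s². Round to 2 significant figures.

x = 1.1 m

Gravitational PE at the top equals spring PE at max compression: mgh = ½kx²
x = √(2mgh/k) = √(2 × 15 × 9.8 × 13 / 3100) = 1.110 m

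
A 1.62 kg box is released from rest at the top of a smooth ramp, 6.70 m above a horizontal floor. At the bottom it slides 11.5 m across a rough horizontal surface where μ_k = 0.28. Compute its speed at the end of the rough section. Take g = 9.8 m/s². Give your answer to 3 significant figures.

Energy bookkeeping (friction removes W_f = μ_k N d):
mgh = ½mv² + μ_k m g d
W_f = μ_k mg d = (0.28)(1.62)(9.8)(11.5) = 51.12 J
½mv² = mgh − W_f = 106.37 − 51.12 = 55.248 J
v = √(2 × 55.248/1.62) = 8.259 m/s

v = 8.26 m/s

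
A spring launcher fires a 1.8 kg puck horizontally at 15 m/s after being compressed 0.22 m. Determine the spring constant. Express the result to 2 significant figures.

k = 8400 N/m

½kx² = ½mv²
k = mv²/x² = (1.8)(15)²/(0.22)² = 8368 N/m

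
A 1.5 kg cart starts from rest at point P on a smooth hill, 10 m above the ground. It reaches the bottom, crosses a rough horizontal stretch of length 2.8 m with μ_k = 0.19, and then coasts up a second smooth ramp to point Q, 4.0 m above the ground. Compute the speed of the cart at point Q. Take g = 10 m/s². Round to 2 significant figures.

Energy at P: mgh₁ = (1.5)(10)(10) = 150.00 J
Friction loss: W_f = μ_k mg d = 7.980 J
At Q: ½mv² + mgh₂ = mgh₁ − W_f
½mv² = 150.00 − 7.980 − 60.000 = 82.020 J
v = √(2 × 82.020/1.5) = 10.46 m/s

v = 10 m/s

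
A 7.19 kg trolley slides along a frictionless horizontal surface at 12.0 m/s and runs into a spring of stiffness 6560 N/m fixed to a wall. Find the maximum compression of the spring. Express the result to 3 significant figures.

x = 0.397 m

All KE is stored as spring PE at maximum compression: ½mv² = ½kx²
x = v√(m/k) = 12.0 × √(7.19/6560) = 0.3973 m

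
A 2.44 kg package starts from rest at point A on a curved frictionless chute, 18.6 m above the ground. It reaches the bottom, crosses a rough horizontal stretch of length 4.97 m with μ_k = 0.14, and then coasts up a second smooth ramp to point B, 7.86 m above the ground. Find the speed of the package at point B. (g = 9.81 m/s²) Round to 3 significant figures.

Energy at A: mgh₁ = (2.44)(9.81)(18.6) = 445.22 J
Friction loss: W_f = μ_k mg d = 16.65 J
At B: ½mv² + mgh₂ = mgh₁ − W_f
½mv² = 445.22 − 16.65 − 188.14 = 240.42 J
v = √(2 × 240.42/2.44) = 14.04 m/s

v = 14.0 m/s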